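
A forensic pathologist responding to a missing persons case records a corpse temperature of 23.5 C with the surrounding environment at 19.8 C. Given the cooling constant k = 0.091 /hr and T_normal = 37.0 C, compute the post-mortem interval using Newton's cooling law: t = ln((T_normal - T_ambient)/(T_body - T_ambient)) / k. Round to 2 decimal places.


Using Newton's law of cooling:
t = ln((T_normal - T_ambient) / (T_body - T_ambient)) / k
T_normal - T_ambient = 17.2
T_body - T_ambient = 3.7
Ratio = 4.648649
ln(ratio) = 1.536577
t = 1.536577 / 0.091 = 16.89 hours

16.89


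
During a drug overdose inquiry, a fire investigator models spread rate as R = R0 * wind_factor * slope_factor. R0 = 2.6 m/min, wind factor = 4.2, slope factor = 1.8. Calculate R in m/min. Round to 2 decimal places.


Fire spread rate calculation:
R = R0 * wind_factor * slope_factor
= 2.6 * 4.2 * 1.8
= 10.92 * 1.8
= 19.66 m/min

19.66


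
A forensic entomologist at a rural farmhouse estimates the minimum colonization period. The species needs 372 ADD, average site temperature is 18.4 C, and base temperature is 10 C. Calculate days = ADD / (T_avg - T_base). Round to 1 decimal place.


Insect development time:
Effective temperature = avg_temp - T_base = 18.4 - 10 = 8.4 C
Days = ADD / effective_temp = 372 / 8.4 = 44.3 days

44.3


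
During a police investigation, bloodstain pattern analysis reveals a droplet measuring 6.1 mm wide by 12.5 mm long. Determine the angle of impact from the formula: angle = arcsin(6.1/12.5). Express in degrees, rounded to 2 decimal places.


Blood spatter impact angle calculation:
width / length = 6.1 / 12.5 = 0.488
angle = arcsin(0.488)
angle = 29.21 degrees

29.21


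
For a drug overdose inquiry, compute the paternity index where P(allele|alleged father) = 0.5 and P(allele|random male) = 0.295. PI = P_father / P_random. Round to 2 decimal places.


Paternity Index calculation:
PI = P(allele|father) / P(allele|random)
PI = 0.5 / 0.295
PI = 1.69

1.69


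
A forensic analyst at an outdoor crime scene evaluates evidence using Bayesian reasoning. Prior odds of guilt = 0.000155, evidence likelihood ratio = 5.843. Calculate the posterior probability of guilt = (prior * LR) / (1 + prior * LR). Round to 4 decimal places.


Bayesian evidence evaluation:
Posterior odds = prior_odds * LR = 0.000155 * 5.843 = 0.000905665
Posterior probability = posterior_odds / (1 + posterior_odds)
= 0.000905665 / (1 + 0.000905665)
= 0.000905665 / 1.000905665
= 0.0009

0.0009


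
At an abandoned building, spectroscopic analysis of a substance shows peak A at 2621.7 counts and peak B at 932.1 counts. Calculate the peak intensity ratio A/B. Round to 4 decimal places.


Spectral peak ratio:
Peak A = 2621.7 counts
Peak B = 932.1 counts
Ratio = 2621.7 / 932.1 = 2.8127

2.8127


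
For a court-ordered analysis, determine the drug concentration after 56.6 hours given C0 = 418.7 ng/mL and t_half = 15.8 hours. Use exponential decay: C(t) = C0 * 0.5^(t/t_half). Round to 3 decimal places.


Drug concentration decay:
Number of half-lives = t / t_half = 56.6 / 15.8 = 3.582278
Decay factor = 0.5^3.582278 = 0.08348854
C(t) = 418.7 * 0.08348854 = 34.957 ng/mL

34.957


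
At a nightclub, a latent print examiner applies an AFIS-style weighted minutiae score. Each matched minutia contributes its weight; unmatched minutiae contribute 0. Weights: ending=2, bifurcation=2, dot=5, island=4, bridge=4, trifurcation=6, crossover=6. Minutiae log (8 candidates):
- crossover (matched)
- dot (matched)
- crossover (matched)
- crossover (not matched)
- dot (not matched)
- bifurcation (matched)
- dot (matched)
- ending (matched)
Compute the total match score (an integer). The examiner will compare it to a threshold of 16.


Weighted minutiae match score:
  crossover: matched, +6 (running total 6)
  dot: matched, +5 (running total 11)
  crossover: matched, +6 (running total 17)
  crossover: not matched, +0
  dot: not matched, +0
  bifurcation: matched, +2 (running total 19)
  dot: matched, +5 (running total 24)
  ending: matched, +2 (running total 26)
Total score = 26
Threshold = 16; verdict = identification

26


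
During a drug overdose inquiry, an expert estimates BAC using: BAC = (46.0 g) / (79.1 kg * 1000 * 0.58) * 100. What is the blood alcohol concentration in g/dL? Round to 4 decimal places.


Applying the Widmark formula:
BAC = (dose_g / (body_wt * 1000 * r)) * 100
Denominator = 79.1 * 1000 * 0.58 = 45878
BAC = (46.0 / 45878) * 100
BAC = 0.1003 g/dL

0.1003


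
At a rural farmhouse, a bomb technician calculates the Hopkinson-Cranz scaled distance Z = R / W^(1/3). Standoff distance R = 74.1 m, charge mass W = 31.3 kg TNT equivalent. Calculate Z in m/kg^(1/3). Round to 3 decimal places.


Scaled distance calculation:
W^(1/3) = 31.3^(1/3) = 3.151482
Z = R / W^(1/3) = 74.1 / 3.151482
Z = 23.513 m/kg^(1/3)

23.513


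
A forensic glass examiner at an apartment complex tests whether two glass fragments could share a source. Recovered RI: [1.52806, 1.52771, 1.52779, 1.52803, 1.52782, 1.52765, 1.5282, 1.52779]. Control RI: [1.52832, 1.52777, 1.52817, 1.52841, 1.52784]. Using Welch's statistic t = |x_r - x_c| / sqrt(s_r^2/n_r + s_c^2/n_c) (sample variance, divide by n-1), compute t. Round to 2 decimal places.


Welch's t-criterion for glass RI comparison:
Recovered mean = sum / n_r = 12.22305 / 8 = 1.5278813
Control mean = sum / n_c = 7.64051 / 5 = 1.528102
Recovered sample variance s_r^2 = 3.69839e-08
Control sample variance s_c^2 = 8.147e-08
Welch SE (unpooled) = sqrt(s_r^2/n_r + s_c^2/n_c) = sqrt(4.62299e-09 + 1.6294e-08) = sqrt(2.0917e-08) = 0.000144627
|mean_r - mean_c| = 0.00022075
t = 0.00022075 / 0.000144627 = 1.53

1.53


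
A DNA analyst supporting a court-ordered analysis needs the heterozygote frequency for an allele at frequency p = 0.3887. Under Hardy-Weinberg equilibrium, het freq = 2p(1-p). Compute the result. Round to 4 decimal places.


Hardy-Weinberg heterozygote frequency:
q = 1 - p = 1 - 0.3887 = 0.6113
2pq = 2 * 0.3887 * 0.6113 = 0.4752

0.4752


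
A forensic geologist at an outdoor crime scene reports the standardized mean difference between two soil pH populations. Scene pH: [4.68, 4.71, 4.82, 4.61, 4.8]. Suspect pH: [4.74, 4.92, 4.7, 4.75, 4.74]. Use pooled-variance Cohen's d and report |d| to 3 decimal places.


Pooled-variance Cohen's d for soil pH comparison:
Scene mean = 23.62 / 5 = 4.724
Suspect mean = 23.85 / 5 = 4.77
Scene sample variance s_s^2 = 0.00753
Suspect sample variance s_c^2 = 0.0074
Pooled variance = ((n_s-1)*s_s^2 + (n_c-1)*s_c^2) / (n_s + n_c - 2) = 0.007465
Pooled SD = sqrt(0.007465) = 0.0864
Mean difference = -0.046
|d| = |-0.046| / 0.0864 = 0.532

0.532


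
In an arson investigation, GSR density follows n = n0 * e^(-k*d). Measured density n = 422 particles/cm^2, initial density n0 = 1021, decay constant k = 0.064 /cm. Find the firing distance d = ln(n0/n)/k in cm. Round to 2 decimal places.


GSR distance calculation:
n0/n = 1021 / 422 = 2.419431
ln(n0/n) = 0.883532
d = 0.883532 / 0.064 = 13.81 cm

13.81


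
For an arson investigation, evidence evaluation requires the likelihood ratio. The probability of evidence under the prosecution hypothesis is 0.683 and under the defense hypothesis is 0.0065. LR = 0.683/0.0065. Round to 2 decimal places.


Likelihood ratio calculation:
LR = P(E|Hp) / P(E|Hd)
LR = 0.683 / 0.0065
LR = 105.08

105.08


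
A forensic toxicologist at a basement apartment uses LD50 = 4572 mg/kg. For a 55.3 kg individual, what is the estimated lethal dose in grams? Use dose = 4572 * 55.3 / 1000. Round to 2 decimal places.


Lethal dose calculation:
Lethal dose = LD50 * body_weight / 1000
= 4572 * 55.3 / 1000
= 252831.6 / 1000
= 252.83 g

252.83


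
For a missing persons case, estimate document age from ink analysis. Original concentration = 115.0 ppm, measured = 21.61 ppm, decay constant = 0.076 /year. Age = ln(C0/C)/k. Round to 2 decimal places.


Document age estimation:
C0/C = 115.0 / 21.61 = 5.32161
ln(C0/C) = 1.671776
t = 1.671776 / 0.076 = 22.00 years

22.00


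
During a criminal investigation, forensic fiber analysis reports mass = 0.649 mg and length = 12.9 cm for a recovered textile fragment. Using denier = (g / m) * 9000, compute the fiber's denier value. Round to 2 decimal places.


Denier calculation:
Mass in grams = 0.649 mg / 1000 = 0.000649 g
Length in meters = 12.9 cm / 100 = 0.129 m
Linear density = mass / length = 0.000649 / 0.129 = 0.00503101 g/m
Denier = (g/m) * 9000 = 0.00503101 * 9000 = 45.28

45.28


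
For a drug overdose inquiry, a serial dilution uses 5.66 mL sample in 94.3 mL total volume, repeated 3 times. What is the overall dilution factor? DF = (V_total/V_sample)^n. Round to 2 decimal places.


Dilution factor calculation:
Single dilution = V_total / V_sample = 94.3 / 5.66 ≈ 16.660777
Number of dilutions = 3
Total DF = (94.3 / 5.66)^3 (full precision, rounded at the end) = 4624.72

4624.72


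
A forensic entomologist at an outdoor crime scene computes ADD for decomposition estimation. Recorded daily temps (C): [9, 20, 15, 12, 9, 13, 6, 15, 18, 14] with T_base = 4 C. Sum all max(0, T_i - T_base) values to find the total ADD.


Computing ADD day by day:
Day 1: max(0, 9 - 4) = 5
Day 2: max(0, 20 - 4) = 16
Day 3: max(0, 15 - 4) = 11
Day 4: max(0, 12 - 4) = 8
Day 5: max(0, 9 - 4) = 5
Day 6: max(0, 13 - 4) = 9
Day 7: max(0, 6 - 4) = 2
Day 8: max(0, 15 - 4) = 11
Day 9: max(0, 18 - 4) = 14
Day 10: max(0, 14 - 4) = 10
Total ADD = 91

91


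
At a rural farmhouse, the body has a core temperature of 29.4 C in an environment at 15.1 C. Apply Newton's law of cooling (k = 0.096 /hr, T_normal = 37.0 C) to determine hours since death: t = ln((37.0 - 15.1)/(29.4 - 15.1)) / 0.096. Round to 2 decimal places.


Using Newton's law of cooling:
t = ln((T_normal - T_ambient) / (T_body - T_ambient)) / k
T_normal - T_ambient = 21.9
T_body - T_ambient = 14.3
Ratio = 1.531469
ln(ratio) = 0.426227
t = 0.426227 / 0.096 = 4.44 hours

4.44


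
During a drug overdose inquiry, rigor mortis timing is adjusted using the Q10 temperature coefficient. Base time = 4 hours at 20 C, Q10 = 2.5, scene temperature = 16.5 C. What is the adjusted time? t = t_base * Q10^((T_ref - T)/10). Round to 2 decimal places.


Rigor mortis time adjustment:
Exponent = (T_ref - T_actual) / 10 = (20 - 16.5) / 10 = 0.35
Q10 factor = 2.5^0.35 = 1.37809
t_adjusted = 4 * 1.37809 = 5.51 hours

5.51


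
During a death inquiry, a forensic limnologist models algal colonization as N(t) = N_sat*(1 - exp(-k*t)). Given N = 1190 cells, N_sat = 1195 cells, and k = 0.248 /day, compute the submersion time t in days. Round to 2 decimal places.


PMSI from diatom colonization curve:
N / N_sat = 1190 / 1195 = 0.995816
1 - N/N_sat = 0.004184
ln(1 - N/N_sat) = -5.476488
t = -ln(1 - N/N_sat) / k = -(-5.476488) / 0.248 = 22.08 days

22.08


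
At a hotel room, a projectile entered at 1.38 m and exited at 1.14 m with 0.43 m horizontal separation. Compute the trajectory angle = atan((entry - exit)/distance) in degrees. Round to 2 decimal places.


Bullet trajectory angle:
Height difference = 1.38 - 1.14 = 0.24 m
angle = atan(0.24 / 0.43)
angle = atan(0.55814)
angle = 29.17 degrees

29.17


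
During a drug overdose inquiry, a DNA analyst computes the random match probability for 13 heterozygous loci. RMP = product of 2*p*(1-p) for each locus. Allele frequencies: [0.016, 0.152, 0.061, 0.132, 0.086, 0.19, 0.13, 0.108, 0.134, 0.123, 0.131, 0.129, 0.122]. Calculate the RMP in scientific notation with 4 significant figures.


Computing RMP for 13 loci:
Locus 1: 2 * 0.016 * 0.984 = 0.031488
Locus 2: 2 * 0.152 * 0.848 = 0.257792
Locus 3: 2 * 0.061 * 0.939 = 0.114558
Locus 4: 2 * 0.132 * 0.868 = 0.229152
Locus 5: 2 * 0.086 * 0.914 = 0.157208
Locus 6: 2 * 0.19 * 0.81 = 0.3078
Locus 7: 2 * 0.13 * 0.87 = 0.2262
Locus 8: 2 * 0.108 * 0.892 = 0.192672
Locus 9: 2 * 0.134 * 0.866 = 0.232088
Locus 10: 2 * 0.123 * 0.877 = 0.215742
Locus 11: 2 * 0.131 * 0.869 = 0.227678
Locus 12: 2 * 0.129 * 0.871 = 0.224718
Locus 13: 2 * 0.122 * 0.878 = 0.214232
RMP = 2.466e-10

2.466e-10


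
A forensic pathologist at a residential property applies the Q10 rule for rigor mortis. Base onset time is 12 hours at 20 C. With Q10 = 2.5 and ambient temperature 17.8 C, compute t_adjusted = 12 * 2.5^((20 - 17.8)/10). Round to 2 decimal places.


Rigor mortis time adjustment:
Exponent = (T_ref - T_actual) / 10 = (20 - 17.8) / 10 = 0.22
Q10 factor = 2.5^0.22 = 1.22334
t_adjusted = 12 * 1.22334 = 14.68 hours

14.68


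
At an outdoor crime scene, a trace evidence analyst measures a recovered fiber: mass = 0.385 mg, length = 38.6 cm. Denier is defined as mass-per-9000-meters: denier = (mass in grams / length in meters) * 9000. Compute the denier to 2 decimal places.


Denier calculation:
Mass in grams = 0.385 mg / 1000 = 0.000385 g
Length in meters = 38.6 cm / 100 = 0.386 m
Linear density = mass / length = 0.000385 / 0.386 = 0.00099741 g/m
Denier = (g/m) * 9000 = 0.00099741 * 9000 = 8.98

8.98


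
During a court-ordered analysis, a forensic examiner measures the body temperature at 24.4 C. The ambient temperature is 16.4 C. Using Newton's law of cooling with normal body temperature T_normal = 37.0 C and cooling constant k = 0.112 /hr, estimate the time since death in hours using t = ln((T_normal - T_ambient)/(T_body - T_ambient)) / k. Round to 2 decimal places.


Using Newton's law of cooling:
t = ln((T_normal - T_ambient) / (T_body - T_ambient)) / k
T_normal - T_ambient = 20.6
T_body - T_ambient = 8.0
Ratio = 2.575
ln(ratio) = 0.94585
t = 0.94585 / 0.112 = 8.45 hours

8.45


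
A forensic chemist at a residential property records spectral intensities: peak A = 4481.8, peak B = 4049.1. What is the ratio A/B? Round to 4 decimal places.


Spectral peak ratio:
Peak A = 4481.8 counts
Peak B = 4049.1 counts
Ratio = 4481.8 / 4049.1 = 1.1069

1.1069


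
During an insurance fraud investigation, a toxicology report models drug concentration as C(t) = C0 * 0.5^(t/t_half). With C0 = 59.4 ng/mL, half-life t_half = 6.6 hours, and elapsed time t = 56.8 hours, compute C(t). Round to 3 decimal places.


Drug concentration decay:
Number of half-lives = t / t_half = 56.8 / 6.6 = 8.606061
Decay factor = 0.5^8.606061 = 0.00256636
C(t) = 59.4 * 0.00256636 = 0.152 ng/mL

0.152


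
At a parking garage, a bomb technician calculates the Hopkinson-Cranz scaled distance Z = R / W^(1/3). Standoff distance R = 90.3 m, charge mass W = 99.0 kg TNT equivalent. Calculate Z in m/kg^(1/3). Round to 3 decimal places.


Scaled distance calculation:
W^(1/3) = 99.0^(1/3) = 4.626065
Z = R / W^(1/3) = 90.3 / 4.626065
Z = 19.520 m/kg^(1/3)

19.520


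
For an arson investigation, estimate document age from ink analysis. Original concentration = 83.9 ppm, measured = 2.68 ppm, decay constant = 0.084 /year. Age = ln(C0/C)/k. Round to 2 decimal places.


Document age estimation:
C0/C = 83.9 / 2.68 = 31.30597
ln(C0/C) = 3.443809
t = 3.443809 / 0.084 = 41.00 years

41.00


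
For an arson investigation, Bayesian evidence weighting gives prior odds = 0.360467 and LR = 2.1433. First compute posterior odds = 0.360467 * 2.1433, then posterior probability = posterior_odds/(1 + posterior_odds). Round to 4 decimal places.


Bayesian evidence evaluation:
Posterior odds = prior_odds * LR = 0.360467 * 2.1433 = 0.7725889
Posterior probability = posterior_odds / (1 + posterior_odds)
= 0.7725889 / (1 + 0.7725889)
= 0.7725889 / 1.7725889
= 0.4359

0.4359


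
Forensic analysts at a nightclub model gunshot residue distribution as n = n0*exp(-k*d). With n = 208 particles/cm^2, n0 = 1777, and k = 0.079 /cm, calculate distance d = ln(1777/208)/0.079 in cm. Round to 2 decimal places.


GSR distance calculation:
n0/n = 1777 / 208 = 8.543269
ln(n0/n) = 2.145144
d = 2.145144 / 0.079 = 27.15 cm

27.15


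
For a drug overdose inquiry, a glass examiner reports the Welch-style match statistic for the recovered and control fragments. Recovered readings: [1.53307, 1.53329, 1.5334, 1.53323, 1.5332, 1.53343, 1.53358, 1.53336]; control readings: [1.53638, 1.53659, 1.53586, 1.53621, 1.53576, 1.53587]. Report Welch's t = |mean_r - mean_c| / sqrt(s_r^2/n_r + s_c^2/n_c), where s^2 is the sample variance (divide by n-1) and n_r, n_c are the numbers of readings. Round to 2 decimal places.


Welch's t-criterion for glass RI comparison:
Recovered mean = sum / n_r = 12.26656 / 8 = 1.53332
Control mean = sum / n_c = 9.21667 / 6 = 1.5361117
Recovered sample variance s_r^2 = 2.48e-08
Control sample variance s_c^2 = 1.11177e-07
Welch SE (unpooled) = sqrt(s_r^2/n_r + s_c^2/n_c) = sqrt(3.1e-09 + 1.85294e-08) = sqrt(2.16294e-08) = 0.000147069
|mean_r - mean_c| = 0.00279167
t = 0.00279167 / 0.000147069 = 18.98

18.98


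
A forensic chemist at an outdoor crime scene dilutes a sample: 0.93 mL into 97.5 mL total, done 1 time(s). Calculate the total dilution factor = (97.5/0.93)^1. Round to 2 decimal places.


Dilution factor calculation:
Single dilution = V_total / V_sample = 97.5 / 0.93 ≈ 104.83871
Number of dilutions = 1
Total DF = (97.5 / 0.93)^1 (full precision, rounded at the end) = 104.84

104.84


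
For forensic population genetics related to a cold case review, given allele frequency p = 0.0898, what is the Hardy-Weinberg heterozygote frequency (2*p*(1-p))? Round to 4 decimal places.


Hardy-Weinberg heterozygote frequency:
q = 1 - p = 1 - 0.0898 = 0.9102
2pq = 2 * 0.0898 * 0.9102 = 0.1635

0.1635


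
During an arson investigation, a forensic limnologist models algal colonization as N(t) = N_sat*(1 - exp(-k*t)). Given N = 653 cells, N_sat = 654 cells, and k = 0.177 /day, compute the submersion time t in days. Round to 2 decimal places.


PMSI from diatom colonization curve:
N / N_sat = 653 / 654 = 0.998471
1 - N/N_sat = 0.001529
ln(1 - N/N_sat) = -6.483141
t = -ln(1 - N/N_sat) / k = -(-6.483141) / 0.177 = 36.63 days

36.63


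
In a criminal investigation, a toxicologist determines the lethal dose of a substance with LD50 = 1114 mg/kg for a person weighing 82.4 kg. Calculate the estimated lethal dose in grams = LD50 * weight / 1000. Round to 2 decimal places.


Lethal dose calculation:
Lethal dose = LD50 * body_weight / 1000
= 1114 * 82.4 / 1000
= 91793.6 / 1000
= 91.79 g

91.79


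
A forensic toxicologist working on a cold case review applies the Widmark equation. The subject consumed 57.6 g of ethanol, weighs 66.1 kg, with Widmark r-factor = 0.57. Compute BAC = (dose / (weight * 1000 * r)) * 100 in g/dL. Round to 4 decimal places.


Applying the Widmark formula:
BAC = (dose_g / (body_wt * 1000 * r)) * 100
Denominator = 66.1 * 1000 * 0.57 = 37677
BAC = (57.6 / 37677) * 100
BAC = 0.1529 g/dL

0.1529


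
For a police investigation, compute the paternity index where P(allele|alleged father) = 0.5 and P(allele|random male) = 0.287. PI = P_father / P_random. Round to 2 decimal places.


Paternity Index calculation:
PI = P(allele|father) / P(allele|random)
PI = 0.5 / 0.287
PI = 1.74

1.74


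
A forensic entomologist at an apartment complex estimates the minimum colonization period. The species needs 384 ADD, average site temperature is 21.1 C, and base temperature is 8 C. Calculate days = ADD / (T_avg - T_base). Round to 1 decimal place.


Insect development time:
Effective temperature = avg_temp - T_base = 21.1 - 8 = 13.1 C
Days = ADD / effective_temp = 384 / 13.1 = 29.3 days

29.3


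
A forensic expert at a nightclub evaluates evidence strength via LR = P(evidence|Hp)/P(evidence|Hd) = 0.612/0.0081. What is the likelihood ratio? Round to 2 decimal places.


Likelihood ratio calculation:
LR = P(E|Hp) / P(E|Hd)
LR = 0.612 / 0.0081
LR = 75.56

75.56


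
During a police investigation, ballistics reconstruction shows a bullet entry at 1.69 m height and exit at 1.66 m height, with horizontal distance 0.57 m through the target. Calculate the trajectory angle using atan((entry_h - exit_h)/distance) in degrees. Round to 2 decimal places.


Bullet trajectory angle:
Height difference = 1.69 - 1.66 = 0.03 m
angle = atan(0.03 / 0.57)
angle = atan(0.052632)
angle = 3.01 degrees

3.01


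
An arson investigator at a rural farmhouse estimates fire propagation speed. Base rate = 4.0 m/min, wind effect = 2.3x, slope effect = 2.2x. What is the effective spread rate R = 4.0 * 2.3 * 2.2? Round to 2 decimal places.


Fire spread rate calculation:
R = R0 * wind_factor * slope_factor
= 4.0 * 2.3 * 2.2
= 9.2 * 2.2
= 20.24 m/min

20.24


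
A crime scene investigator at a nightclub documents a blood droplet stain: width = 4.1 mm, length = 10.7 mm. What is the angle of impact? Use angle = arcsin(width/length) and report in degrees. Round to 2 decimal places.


Blood spatter impact angle calculation:
width / length = 4.1 / 10.7 = 0.383178
angle = arcsin(0.383178)
angle = 22.53 degrees

22.53


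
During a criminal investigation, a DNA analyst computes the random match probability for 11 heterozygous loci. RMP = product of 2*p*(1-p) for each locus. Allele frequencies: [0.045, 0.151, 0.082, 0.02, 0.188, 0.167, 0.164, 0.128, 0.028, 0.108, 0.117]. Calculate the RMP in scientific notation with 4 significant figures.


Computing RMP for 11 loci:
Locus 1: 2 * 0.045 * 0.955 = 0.08595
Locus 2: 2 * 0.151 * 0.849 = 0.256398
Locus 3: 2 * 0.082 * 0.918 = 0.150552
Locus 4: 2 * 0.02 * 0.98 = 0.0392
Locus 5: 2 * 0.188 * 0.812 = 0.305312
Locus 6: 2 * 0.167 * 0.833 = 0.278222
Locus 7: 2 * 0.164 * 0.836 = 0.274208
Locus 8: 2 * 0.128 * 0.872 = 0.223232
Locus 9: 2 * 0.028 * 0.972 = 0.054432
Locus 10: 2 * 0.108 * 0.892 = 0.192672
Locus 11: 2 * 0.117 * 0.883 = 0.206622
RMP = 1.465e-09

1.465e-09


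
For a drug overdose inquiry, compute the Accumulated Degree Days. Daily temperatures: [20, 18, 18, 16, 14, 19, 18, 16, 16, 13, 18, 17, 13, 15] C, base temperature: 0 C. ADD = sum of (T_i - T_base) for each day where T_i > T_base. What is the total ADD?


Computing ADD day by day:
Day 1: max(0, 20 - 0) = 20
Day 2: max(0, 18 - 0) = 18
Day 3: max(0, 18 - 0) = 18
Day 4: max(0, 16 - 0) = 16
Day 5: max(0, 14 - 0) = 14
Day 6: max(0, 19 - 0) = 19
Day 7: max(0, 18 - 0) = 18
Day 8: max(0, 16 - 0) = 16
Day 9: max(0, 16 - 0) = 16
Day 10: max(0, 13 - 0) = 13
Day 11: max(0, 18 - 0) = 18
Day 12: max(0, 17 - 0) = 17
Day 13: max(0, 13 - 0) = 13
Day 14: max(0, 15 - 0) = 15
Total ADD = 231

231


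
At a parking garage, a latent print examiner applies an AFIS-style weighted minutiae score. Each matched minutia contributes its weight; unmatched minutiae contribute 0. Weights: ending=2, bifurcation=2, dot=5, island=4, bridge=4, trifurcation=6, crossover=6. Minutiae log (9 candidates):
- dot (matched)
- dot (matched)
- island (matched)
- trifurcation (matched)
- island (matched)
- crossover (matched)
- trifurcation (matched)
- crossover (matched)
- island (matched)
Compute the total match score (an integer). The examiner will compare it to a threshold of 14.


Weighted minutiae match score:
  dot: matched, +5 (running total 5)
  dot: matched, +5 (running total 10)
  island: matched, +4 (running total 14)
  trifurcation: matched, +6 (running total 20)
  island: matched, +4 (running total 24)
  crossover: matched, +6 (running total 30)
  trifurcation: matched, +6 (running total 36)
  crossover: matched, +6 (running total 42)
  island: matched, +4 (running total 46)
Total score = 46
Threshold = 14; verdict = identification

46


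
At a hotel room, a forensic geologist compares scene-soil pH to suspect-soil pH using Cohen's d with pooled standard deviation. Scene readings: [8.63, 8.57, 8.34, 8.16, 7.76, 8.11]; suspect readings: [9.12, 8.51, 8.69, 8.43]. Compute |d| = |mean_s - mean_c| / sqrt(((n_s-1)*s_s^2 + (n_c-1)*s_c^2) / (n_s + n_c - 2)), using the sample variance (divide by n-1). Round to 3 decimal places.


Pooled-variance Cohen's d for soil pH comparison:
Scene mean = 49.57 / 6 = 8.261667
Suspect mean = 34.75 / 4 = 8.6875
Scene sample variance s_s^2 = 0.104377
Suspect sample variance s_c^2 = 0.094958
Pooled variance = ((n_s-1)*s_s^2 + (n_c-1)*s_c^2) / (n_s + n_c - 2) = 0.100845
Pooled SD = sqrt(0.100845) = 0.317561
Mean difference = -0.425833
|d| = |-0.425833| / 0.317561 = 1.341

1.341


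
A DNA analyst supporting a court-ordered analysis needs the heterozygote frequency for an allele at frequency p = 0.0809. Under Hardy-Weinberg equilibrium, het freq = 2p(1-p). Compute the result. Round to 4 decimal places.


Hardy-Weinberg heterozygote frequency:
q = 1 - p = 1 - 0.0809 = 0.9191
2pq = 2 * 0.0809 * 0.9191 = 0.1487

0.1487


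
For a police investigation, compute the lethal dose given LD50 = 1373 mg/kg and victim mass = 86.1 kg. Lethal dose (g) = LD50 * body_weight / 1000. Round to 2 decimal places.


Lethal dose calculation:
Lethal dose = LD50 * body_weight / 1000
= 1373 * 86.1 / 1000
= 118215.3 / 1000
= 118.22 g

118.22


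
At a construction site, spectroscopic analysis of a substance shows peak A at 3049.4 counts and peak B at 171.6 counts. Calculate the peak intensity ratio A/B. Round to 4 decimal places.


Spectral peak ratio:
Peak A = 3049.4 counts
Peak B = 171.6 counts
Ratio = 3049.4 / 171.6 = 17.7704

17.7704


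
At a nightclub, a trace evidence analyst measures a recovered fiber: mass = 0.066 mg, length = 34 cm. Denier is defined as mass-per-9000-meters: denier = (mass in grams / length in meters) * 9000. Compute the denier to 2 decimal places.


Denier calculation:
Mass in grams = 0.066 mg / 1000 = 0.000066 g
Length in meters = 34 cm / 100 = 0.34 m
Linear density = mass / length = 0.000066 / 0.34 = 0.00019412 g/m
Denier = (g/m) * 9000 = 0.00019412 * 9000 = 1.75

1.75


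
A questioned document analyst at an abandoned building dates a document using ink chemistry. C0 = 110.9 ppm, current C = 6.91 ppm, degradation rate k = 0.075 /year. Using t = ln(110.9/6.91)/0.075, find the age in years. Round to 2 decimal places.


Document age estimation:
C0/C = 110.9 / 6.91 = 16.049204
ln(C0/C) = 2.775659
t = 2.775659 / 0.075 = 37.01 years

37.01


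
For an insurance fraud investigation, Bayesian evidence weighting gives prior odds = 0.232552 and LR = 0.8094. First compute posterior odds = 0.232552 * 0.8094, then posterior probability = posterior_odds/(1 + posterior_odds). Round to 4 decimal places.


Bayesian evidence evaluation:
Posterior odds = prior_odds * LR = 0.232552 * 0.8094 = 0.1882276
Posterior probability = posterior_odds / (1 + posterior_odds)
= 0.1882276 / (1 + 0.1882276)
= 0.1882276 / 1.1882276
= 0.1584

0.1584


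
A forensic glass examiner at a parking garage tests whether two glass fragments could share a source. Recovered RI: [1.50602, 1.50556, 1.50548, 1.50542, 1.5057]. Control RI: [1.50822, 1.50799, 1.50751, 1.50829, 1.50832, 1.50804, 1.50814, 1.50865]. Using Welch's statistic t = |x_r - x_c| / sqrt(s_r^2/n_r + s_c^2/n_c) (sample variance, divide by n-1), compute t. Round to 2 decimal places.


Welch's t-criterion for glass RI comparison:
Recovered mean = sum / n_r = 7.52818 / 5 = 1.505636
Control mean = sum / n_c = 12.06516 / 8 = 1.508145
Recovered sample variance s_r^2 = 5.708e-08
Control sample variance s_c^2 = 1.07229e-07
Welch SE (unpooled) = sqrt(s_r^2/n_r + s_c^2/n_c) = sqrt(1.1416e-08 + 1.34036e-08) = sqrt(2.48196e-08) = 0.000157542
|mean_r - mean_c| = 0.002509
t = 0.002509 / 0.000157542 = 15.93

15.93


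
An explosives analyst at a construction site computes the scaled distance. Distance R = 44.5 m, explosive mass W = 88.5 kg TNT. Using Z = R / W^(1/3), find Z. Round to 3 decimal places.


Scaled distance calculation:
W^(1/3) = 88.5^(1/3) = 4.456368
Z = R / W^(1/3) = 44.5 / 4.456368
Z = 9.986 m/kg^(1/3)

9.986


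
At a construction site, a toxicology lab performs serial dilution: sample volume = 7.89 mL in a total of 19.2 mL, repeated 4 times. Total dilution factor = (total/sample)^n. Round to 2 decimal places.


Dilution factor calculation:
Single dilution = V_total / V_sample = 19.2 / 7.89 ≈ 2.43346
Number of dilutions = 4
Total DF = (19.2 / 7.89)^4 (full precision, rounded at the end) = 35.07

35.07


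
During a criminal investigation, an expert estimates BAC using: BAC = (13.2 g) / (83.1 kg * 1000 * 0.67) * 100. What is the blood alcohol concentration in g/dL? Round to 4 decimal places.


Applying the Widmark formula:
BAC = (dose_g / (body_wt * 1000 * r)) * 100
Denominator = 83.1 * 1000 * 0.67 = 55677
BAC = (13.2 / 55677) * 100
BAC = 0.0237 g/dL

0.0237


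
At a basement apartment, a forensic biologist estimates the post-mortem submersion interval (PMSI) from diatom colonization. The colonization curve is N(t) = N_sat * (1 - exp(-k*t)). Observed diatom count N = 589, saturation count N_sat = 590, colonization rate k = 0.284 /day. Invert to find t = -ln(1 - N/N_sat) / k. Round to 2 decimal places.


PMSI from diatom colonization curve:
N / N_sat = 589 / 590 = 0.998305
1 - N/N_sat = 0.001695
ln(1 - N/N_sat) = -6.380073
t = -ln(1 - N/N_sat) / k = -(-6.380073) / 0.284 = 22.47 days

22.47


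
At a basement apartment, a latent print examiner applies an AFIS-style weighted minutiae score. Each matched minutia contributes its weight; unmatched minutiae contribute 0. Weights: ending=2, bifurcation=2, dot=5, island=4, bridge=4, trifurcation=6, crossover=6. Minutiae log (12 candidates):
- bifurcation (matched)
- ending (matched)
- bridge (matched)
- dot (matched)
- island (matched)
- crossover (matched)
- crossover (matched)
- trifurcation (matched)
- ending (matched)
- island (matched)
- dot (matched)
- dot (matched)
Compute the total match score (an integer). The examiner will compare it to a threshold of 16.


Weighted minutiae match score:
  bifurcation: matched, +2 (running total 2)
  ending: matched, +2 (running total 4)
  bridge: matched, +4 (running total 8)
  dot: matched, +5 (running total 13)
  island: matched, +4 (running total 17)
  crossover: matched, +6 (running total 23)
  crossover: matched, +6 (running total 29)
  trifurcation: matched, +6 (running total 35)
  ending: matched, +2 (running total 37)
  island: matched, +4 (running total 41)
  dot: matched, +5 (running total 46)
  dot: matched, +5 (running total 51)
Total score = 51
Threshold = 16; verdict = identification

51


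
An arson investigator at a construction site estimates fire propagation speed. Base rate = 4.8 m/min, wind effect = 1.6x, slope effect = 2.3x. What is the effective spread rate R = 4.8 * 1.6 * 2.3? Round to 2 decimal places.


Fire spread rate calculation:
R = R0 * wind_factor * slope_factor
= 4.8 * 1.6 * 2.3
= 7.68 * 2.3
= 17.66 m/min

17.66


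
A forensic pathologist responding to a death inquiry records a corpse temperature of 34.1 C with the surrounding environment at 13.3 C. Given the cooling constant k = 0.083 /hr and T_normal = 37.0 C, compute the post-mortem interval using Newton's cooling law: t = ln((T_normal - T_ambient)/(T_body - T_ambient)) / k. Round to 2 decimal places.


Using Newton's law of cooling:
t = ln((T_normal - T_ambient) / (T_body - T_ambient)) / k
T_normal - T_ambient = 23.7
T_body - T_ambient = 20.8
Ratio = 1.139423
ln(ratio) = 0.130522
t = 0.130522 / 0.083 = 1.57 hours

1.57


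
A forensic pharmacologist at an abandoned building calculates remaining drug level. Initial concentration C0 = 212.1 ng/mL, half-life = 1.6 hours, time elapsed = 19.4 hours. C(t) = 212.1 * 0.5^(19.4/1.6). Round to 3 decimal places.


Drug concentration decay:
Number of half-lives = t / t_half = 19.4 / 1.6 = 12.125
Decay factor = 0.5^12.125 = 0.00022388
C(t) = 212.1 * 0.00022388 = 0.047 ng/mL

0.047


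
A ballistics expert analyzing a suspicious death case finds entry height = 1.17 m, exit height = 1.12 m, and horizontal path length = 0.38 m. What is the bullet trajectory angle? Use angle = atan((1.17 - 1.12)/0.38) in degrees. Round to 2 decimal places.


Bullet trajectory angle:
Height difference = 1.17 - 1.12 = 0.05 m
angle = atan(0.05 / 0.38)
angle = atan(0.131579)
angle = 7.50 degrees

7.50


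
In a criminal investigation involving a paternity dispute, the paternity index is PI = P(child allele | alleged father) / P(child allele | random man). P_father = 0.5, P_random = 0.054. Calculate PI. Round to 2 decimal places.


Paternity Index calculation:
PI = P(allele|father) / P(allele|random)
PI = 0.5 / 0.054
PI = 9.26

9.26


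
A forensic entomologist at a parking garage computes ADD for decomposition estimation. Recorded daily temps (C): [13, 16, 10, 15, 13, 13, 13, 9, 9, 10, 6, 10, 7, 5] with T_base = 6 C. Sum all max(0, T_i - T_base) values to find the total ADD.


Computing ADD day by day:
Day 1: max(0, 13 - 6) = 7
Day 2: max(0, 16 - 6) = 10
Day 3: max(0, 10 - 6) = 4
Day 4: max(0, 15 - 6) = 9
Day 5: max(0, 13 - 6) = 7
Day 6: max(0, 13 - 6) = 7
Day 7: max(0, 13 - 6) = 7
Day 8: max(0, 9 - 6) = 3
Day 9: max(0, 9 - 6) = 3
Day 10: max(0, 10 - 6) = 4
Day 11: max(0, 6 - 6) = 0
Day 12: max(0, 10 - 6) = 4
Day 13: max(0, 7 - 6) = 1
Day 14: max(0, 5 - 6) = 0
Total ADD = 66

66


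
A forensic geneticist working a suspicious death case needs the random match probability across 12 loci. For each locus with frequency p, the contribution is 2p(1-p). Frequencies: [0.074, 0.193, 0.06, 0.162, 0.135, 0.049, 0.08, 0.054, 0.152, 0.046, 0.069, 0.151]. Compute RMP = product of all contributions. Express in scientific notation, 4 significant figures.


Computing RMP for 12 loci:
Locus 1: 2 * 0.074 * 0.926 = 0.137048
Locus 2: 2 * 0.193 * 0.807 = 0.311502
Locus 3: 2 * 0.06 * 0.94 = 0.1128
Locus 4: 2 * 0.162 * 0.838 = 0.271512
Locus 5: 2 * 0.135 * 0.865 = 0.23355
Locus 6: 2 * 0.049 * 0.951 = 0.093198
Locus 7: 2 * 0.08 * 0.92 = 0.1472
Locus 8: 2 * 0.054 * 0.946 = 0.102168
Locus 9: 2 * 0.152 * 0.848 = 0.257792
Locus 10: 2 * 0.046 * 0.954 = 0.087768
Locus 11: 2 * 0.069 * 0.931 = 0.128478
Locus 12: 2 * 0.151 * 0.849 = 0.256398
RMP = 3.190e-10

3.190e-10


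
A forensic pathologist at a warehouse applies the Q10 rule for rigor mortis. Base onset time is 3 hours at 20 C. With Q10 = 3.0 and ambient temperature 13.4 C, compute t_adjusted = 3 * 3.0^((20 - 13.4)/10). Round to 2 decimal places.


Rigor mortis time adjustment:
Exponent = (T_ref - T_actual) / 10 = (20 - 13.4) / 10 = 0.66
Q10 factor = 3.0^0.66 = 2.0649
t_adjusted = 3 * 2.0649 = 6.19 hours

6.19


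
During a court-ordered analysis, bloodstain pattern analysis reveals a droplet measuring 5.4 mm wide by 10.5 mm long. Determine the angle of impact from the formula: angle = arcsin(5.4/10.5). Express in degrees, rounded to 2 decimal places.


Blood spatter impact angle calculation:
width / length = 5.4 / 10.5 = 0.514286
angle = arcsin(0.514286)
angle = 30.95 degrees

30.95


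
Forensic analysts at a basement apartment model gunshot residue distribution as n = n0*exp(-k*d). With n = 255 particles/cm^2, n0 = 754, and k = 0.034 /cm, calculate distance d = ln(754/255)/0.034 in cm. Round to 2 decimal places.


GSR distance calculation:
n0/n = 754 / 255 = 2.956863
ln(n0/n) = 1.084129
d = 1.084129 / 0.034 = 31.89 cm

31.89


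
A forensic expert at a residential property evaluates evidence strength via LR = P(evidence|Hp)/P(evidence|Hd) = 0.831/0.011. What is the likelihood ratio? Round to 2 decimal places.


Likelihood ratio calculation:
LR = P(E|Hp) / P(E|Hd)
LR = 0.831 / 0.011
LR = 75.55

75.55


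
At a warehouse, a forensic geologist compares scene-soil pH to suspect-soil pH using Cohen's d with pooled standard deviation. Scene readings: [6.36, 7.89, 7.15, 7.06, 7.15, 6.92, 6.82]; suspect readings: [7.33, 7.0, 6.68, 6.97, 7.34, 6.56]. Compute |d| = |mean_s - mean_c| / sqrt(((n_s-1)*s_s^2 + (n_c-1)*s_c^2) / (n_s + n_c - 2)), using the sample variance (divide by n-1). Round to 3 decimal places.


Pooled-variance Cohen's d for soil pH comparison:
Scene mean = 49.35 / 7 = 7.05
Suspect mean = 41.88 / 6 = 6.98
Scene sample variance s_s^2 = 0.211933
Suspect sample variance s_c^2 = 0.1038
Pooled variance = ((n_s-1)*s_s^2 + (n_c-1)*s_c^2) / (n_s + n_c - 2) = 0.162782
Pooled SD = sqrt(0.162782) = 0.403463
Mean difference = 0.07
|d| = |0.07| / 0.403463 = 0.173

0.173


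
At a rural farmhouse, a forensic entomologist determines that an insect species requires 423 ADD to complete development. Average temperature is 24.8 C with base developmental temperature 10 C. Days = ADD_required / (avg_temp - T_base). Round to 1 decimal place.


Insect development time:
Effective temperature = avg_temp - T_base = 24.8 - 10 = 14.8 C
Days = ADD / effective_temp = 423 / 14.8 = 28.6 days

28.6


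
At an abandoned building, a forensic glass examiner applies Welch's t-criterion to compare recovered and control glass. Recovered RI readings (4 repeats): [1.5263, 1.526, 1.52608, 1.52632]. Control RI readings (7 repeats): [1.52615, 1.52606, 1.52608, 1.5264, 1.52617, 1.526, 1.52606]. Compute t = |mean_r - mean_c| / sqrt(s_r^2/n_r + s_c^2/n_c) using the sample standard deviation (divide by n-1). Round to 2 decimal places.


Welch's t-criterion for glass RI comparison:
Recovered mean = sum / n_r = 6.1047 / 4 = 1.526175
Control mean = sum / n_c = 10.68292 / 7 = 1.5261314
Recovered sample variance s_r^2 = 2.54333e-08
Control sample variance s_c^2 = 1.73476e-08
Welch SE (unpooled) = sqrt(s_r^2/n_r + s_c^2/n_c) = sqrt(6.35833e-09 + 2.47823e-09) = sqrt(8.83656e-09) = 9.4003e-05
|mean_r - mean_c| = 4.35714e-05
t = 4.35714e-05 / 9.4003e-05 = 0.46

0.46


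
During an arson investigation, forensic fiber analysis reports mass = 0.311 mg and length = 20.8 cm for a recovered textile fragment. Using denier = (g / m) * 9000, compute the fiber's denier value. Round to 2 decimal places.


Denier calculation:
Mass in grams = 0.311 mg / 1000 = 0.000311 g
Length in meters = 20.8 cm / 100 = 0.208 m
Linear density = mass / length = 0.000311 / 0.208 = 0.00149519 g/m
Denier = (g/m) * 9000 = 0.00149519 * 9000 = 13.46

13.46


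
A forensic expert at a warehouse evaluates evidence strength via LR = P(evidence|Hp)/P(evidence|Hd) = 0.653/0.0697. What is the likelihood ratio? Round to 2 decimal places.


Likelihood ratio calculation:
LR = P(E|Hp) / P(E|Hd)
LR = 0.653 / 0.0697
LR = 9.37

9.37


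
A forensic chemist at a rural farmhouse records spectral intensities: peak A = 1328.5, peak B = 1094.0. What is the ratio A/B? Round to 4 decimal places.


Spectral peak ratio:
Peak A = 1328.5 counts
Peak B = 1094.0 counts
Ratio = 1328.5 / 1094.0 = 1.2144

1.2144


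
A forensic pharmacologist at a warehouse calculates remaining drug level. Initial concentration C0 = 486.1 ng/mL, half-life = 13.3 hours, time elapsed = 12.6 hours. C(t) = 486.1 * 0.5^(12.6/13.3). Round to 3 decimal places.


Drug concentration decay:
Number of half-lives = t / t_half = 12.6 / 13.3 = 0.947368
Decay factor = 0.5^0.947368 = 0.51857767
C(t) = 486.1 * 0.51857767 = 252.081 ng/mL

252.081


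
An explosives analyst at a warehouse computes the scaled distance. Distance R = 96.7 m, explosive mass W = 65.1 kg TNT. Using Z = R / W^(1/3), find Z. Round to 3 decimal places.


Scaled distance calculation:
W^(1/3) = 65.1^(1/3) = 4.022787
Z = R / W^(1/3) = 96.7 / 4.022787
Z = 24.038 m/kg^(1/3)

24.038


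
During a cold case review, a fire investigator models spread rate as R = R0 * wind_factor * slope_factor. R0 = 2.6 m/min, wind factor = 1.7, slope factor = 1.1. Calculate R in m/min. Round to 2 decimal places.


Fire spread rate calculation:
R = R0 * wind_factor * slope_factor
= 2.6 * 1.7 * 1.1
= 4.42 * 1.1
= 4.86 m/min

4.86


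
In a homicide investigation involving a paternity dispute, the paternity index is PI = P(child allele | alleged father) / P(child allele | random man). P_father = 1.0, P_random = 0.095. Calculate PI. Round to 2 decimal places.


Paternity Index calculation:
PI = P(allele|father) / P(allele|random)
PI = 1.0 / 0.095
PI = 10.53

10.53


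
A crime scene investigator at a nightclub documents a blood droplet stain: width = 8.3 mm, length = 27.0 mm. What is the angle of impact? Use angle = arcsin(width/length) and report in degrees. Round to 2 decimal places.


Blood spatter impact angle calculation:
width / length = 8.3 / 27.0 = 0.307407
angle = arcsin(0.307407)
angle = 17.90 degrees

17.90


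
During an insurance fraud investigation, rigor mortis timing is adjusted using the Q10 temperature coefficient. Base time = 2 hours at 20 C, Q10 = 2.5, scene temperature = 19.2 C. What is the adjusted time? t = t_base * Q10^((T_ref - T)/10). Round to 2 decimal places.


Rigor mortis time adjustment:
Exponent = (T_ref - T_actual) / 10 = (20 - 19.2) / 10 = 0.08
Q10 factor = 2.5^0.08 = 1.07606
t_adjusted = 2 * 1.07606 = 2.15 hours

2.15
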